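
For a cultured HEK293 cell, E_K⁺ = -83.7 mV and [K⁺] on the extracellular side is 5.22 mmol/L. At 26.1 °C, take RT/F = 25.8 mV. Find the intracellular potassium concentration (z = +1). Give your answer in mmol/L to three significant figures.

Nernst: E = (25.8/1) · ln([out]/[in]), so ln([out]/[in]) = -83.7 × 1 / 25.8 = -3.2442.
[out]/[in] = e^(-3.2442) = 0.039.
[in] = 5.22 / 0.039 = 133.8 mmol/L.

134 mmol/L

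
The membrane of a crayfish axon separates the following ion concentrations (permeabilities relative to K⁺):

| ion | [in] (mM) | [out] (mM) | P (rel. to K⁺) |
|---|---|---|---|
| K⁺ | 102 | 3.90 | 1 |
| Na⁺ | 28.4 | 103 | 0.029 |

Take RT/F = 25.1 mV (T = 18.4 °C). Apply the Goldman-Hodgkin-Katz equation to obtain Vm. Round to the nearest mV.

Vm = 25.1 · ln[(Σ P·[cation]ₒ + Σ P·[anion]ᵢ) / (Σ P·[cation]ᵢ + Σ P·[anion]ₒ)]
Numerator = 1×3.90 + 0.029×103 = 6.887
Denominator = 1×102 + 0.029×28.4 = 102.8
Vm = 25.1 · ln(0.066979) = 25.1 × (-2.7034) = -67.85 mV

-68 mV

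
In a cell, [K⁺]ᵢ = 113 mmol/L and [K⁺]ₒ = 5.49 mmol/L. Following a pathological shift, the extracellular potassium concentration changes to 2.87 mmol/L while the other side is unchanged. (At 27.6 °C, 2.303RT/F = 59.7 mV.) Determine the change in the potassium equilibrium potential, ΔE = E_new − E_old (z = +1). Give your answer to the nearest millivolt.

E_old = (59.7/1)·log₁₀(5.49/113) = -78.42 mV
E_new = (59.7/1)·log₁₀(2.87/113) = -95.23 mV
ΔE = -95.23 − (-78.42) = -16.82 mV

-17 mV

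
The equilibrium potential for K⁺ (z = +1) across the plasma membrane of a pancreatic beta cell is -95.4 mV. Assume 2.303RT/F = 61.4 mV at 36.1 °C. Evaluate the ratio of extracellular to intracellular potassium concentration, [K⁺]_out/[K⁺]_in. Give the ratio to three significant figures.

log₁₀([out]/[in]) = E·z/(61.4) = -95.4 × 1 / 61.4 = -1.5537
[out]/[in] = 10^(-1.5537) = 0.02794

0.0279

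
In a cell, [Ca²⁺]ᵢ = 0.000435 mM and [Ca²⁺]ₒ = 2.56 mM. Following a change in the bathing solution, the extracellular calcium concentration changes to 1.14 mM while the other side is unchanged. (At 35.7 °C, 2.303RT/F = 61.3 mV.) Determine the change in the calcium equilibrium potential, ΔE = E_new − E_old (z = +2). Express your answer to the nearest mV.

E_old = (61.3/2)·log₁₀(2.56/0.000435) = 115.54 mV
E_new = (61.3/2)·log₁₀(1.14/0.000435) = 104.77 mV
ΔE = 104.77 − (115.54) = -10.77 mV

-11 mV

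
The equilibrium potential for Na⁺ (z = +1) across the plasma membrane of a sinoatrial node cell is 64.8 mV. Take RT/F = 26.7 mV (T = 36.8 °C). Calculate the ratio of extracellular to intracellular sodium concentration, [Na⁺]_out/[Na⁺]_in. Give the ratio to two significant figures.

11

ln([out]/[in]) = E·z/(26.7) = 64.8 × 1 / 26.7 = 2.4270
[out]/[in] = e^(2.4270) = 11.32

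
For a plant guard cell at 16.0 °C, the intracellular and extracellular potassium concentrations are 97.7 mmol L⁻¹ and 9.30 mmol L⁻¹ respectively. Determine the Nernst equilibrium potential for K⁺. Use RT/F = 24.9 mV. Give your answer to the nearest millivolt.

E = (24.9/z) · ln([K⁺]_out/[K⁺]_in) with z = +1.
= (24.9/1) · ln(9.30/97.7) = 24.90 · ln(0.09519)
= 24.90 · (-2.3519) = -58.56 mV

-59 mV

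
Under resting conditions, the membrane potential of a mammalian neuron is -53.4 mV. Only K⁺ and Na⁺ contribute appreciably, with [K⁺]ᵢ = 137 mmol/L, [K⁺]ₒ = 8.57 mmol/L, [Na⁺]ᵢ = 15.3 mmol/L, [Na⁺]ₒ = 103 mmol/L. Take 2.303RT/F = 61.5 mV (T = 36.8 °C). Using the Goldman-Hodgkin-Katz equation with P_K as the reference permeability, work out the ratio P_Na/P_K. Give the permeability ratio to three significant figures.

Let α = P_Na/P_K. GHK: Vm = 61.5·log₁₀[(Kₒ + α·Naₒ)/(Kᵢ + α·Naᵢ)].
10^(Vm/61.5) = 10^(-53.4/61.5) = 0.13543
So 0.13543·(Kᵢ + α·Naᵢ) = Kₒ + α·Naₒ → α = (0.13543·137.0 − 8.57) / (103.0 − 0.13543·15.3)
α = (18.55 − 8.57) / (103.0 − 2.072) = 9.984/100.9 = 0.09892

0.0989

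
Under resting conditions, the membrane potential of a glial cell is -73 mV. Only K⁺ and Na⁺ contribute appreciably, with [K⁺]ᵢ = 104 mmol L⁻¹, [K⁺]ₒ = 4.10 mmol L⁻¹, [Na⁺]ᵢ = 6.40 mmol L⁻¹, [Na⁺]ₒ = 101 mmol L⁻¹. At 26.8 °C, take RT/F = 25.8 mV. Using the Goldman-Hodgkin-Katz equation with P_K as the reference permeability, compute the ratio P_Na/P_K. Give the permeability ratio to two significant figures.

Let α = P_Na/P_K. GHK: Vm = 25.8·ln[(Kₒ + α·Naₒ)/(Kᵢ + α·Naᵢ)].
e^(Vm/25.8) = e^(-73.0/25.8) = 0.059045
So 0.059045·(Kᵢ + α·Naᵢ) = Kₒ + α·Naₒ → α = (0.059045·104.0 − 4.1) / (101.0 − 0.059045·6.4)
α = (6.141 − 4.1) / (101.0 − 0.3779) = 2.041/100.6 = 0.02028

0.020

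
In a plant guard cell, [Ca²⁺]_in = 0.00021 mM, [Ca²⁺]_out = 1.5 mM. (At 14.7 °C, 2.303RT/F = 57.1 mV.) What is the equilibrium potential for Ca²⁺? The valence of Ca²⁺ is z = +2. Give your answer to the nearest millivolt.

E = (57.1/z) · log₁₀([Ca²⁺]_out/[Ca²⁺]_in) with z = +2.
= (57.1/2) · log₁₀(1.5/0.00021) = 28.55 · log₁₀(7143)
= 28.55 · (3.8539) = 110.03 mV

110 mV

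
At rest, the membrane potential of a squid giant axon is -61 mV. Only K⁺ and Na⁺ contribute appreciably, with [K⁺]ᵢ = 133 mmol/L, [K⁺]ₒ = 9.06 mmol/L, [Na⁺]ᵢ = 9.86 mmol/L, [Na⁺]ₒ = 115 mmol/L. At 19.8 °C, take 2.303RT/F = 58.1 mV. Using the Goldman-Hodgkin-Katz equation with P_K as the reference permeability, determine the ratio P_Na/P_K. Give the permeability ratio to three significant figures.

Let α = P_Na/P_K. GHK: Vm = 58.1·log₁₀[(Kₒ + α·Naₒ)/(Kᵢ + α·Naᵢ)].
10^(Vm/58.1) = 10^(-61.0/58.1) = 0.089143
So 0.089143·(Kᵢ + α·Naᵢ) = Kₒ + α·Naₒ → α = (0.089143·133.0 − 9.06) / (115.0 − 0.089143·9.86)
α = (11.86 − 9.06) / (115.0 − 0.8789) = 2.796/114.1 = 0.0245

0.0245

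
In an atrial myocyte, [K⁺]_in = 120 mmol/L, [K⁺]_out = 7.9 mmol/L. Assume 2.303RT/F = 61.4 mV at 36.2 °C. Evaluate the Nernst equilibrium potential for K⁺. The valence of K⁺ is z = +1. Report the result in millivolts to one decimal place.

-72.5 mV

E = (61.4/z) · log₁₀([K⁺]_out/[K⁺]_in) with z = +1.
= (61.4/1) · log₁₀(7.9/120) = 61.40 · log₁₀(0.06583)
= 61.40 · (-1.1816) = -72.55 mV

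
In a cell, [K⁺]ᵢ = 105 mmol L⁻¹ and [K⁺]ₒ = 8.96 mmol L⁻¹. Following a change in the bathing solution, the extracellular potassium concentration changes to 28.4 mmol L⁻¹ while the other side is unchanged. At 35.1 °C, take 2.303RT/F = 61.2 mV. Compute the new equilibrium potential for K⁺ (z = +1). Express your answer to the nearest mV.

-35 mV

After the shift: [K⁺]_out = 28.4, [K⁺]_in = 105 mmol L⁻¹.
E_new = (61.2/1)·log₁₀(28.4/105) = 61.20 · (-0.5679) = -34.75 mV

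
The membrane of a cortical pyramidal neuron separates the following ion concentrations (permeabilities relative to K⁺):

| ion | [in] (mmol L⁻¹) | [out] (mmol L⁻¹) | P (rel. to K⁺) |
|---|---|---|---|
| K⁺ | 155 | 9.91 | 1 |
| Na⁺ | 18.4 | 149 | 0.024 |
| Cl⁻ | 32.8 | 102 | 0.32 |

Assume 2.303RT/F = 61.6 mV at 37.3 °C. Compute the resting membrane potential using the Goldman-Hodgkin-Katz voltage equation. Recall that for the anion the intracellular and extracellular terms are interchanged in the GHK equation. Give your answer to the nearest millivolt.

-55 mV

Vm = 61.6 · log₁₀[(Σ P·[cation]ₒ + Σ P·[anion]ᵢ) / (Σ P·[cation]ᵢ + Σ P·[anion]ₒ)]
Numerator = 1×9.91 + 0.024×149 + 0.32×32.8 = 23.98
Denominator = 1×155 + 0.024×18.4 + 0.32×102 = 188.1
Vm = 61.6 · log₁₀(0.12751) = 61.6 × (-0.8945) = -55.10 mV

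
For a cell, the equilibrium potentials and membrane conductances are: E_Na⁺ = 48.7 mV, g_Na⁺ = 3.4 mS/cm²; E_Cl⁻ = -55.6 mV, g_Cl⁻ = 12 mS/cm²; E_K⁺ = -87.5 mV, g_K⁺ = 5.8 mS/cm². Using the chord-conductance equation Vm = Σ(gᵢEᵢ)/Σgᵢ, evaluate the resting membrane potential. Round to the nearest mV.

Σ gᵢEᵢ = 3.4·(48.7) + 12·(-55.6) + 5.8·(-87.5) = -1009.12
Σ gᵢ = 3.4 + 12 + 5.8 = 21.2
Vm = -1009.12 / 21.2 = -47.60 mV

-48 mV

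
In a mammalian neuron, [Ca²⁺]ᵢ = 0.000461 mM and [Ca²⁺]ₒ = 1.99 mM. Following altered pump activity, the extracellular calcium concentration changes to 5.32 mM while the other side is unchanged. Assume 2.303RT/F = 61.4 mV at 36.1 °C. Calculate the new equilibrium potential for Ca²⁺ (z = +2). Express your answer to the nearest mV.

After the shift: [Ca²⁺]_out = 5.32, [Ca²⁺]_in = 0.000461 mM.
E_new = (61.4/2)·log₁₀(5.32/0.000461) = 30.70 · (4.0622) = 124.71 mV

125 mV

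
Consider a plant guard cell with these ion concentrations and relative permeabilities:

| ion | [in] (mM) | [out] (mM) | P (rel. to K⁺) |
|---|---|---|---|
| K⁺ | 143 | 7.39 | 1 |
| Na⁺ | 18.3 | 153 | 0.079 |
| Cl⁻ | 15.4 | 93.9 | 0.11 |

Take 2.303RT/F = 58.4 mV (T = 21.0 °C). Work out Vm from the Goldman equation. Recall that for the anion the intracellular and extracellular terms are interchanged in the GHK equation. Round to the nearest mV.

Vm = 58.4 · log₁₀[(Σ P·[cation]ₒ + Σ P·[anion]ᵢ) / (Σ P·[cation]ᵢ + Σ P·[anion]ₒ)]
Numerator = 1×7.39 + 0.079×153 + 0.11×15.4 = 21.17
Denominator = 1×143 + 0.079×18.3 + 0.11×93.9 = 154.8
Vm = 58.4 · log₁₀(0.13679) = 58.4 × (-0.8640) = -50.46 mV

-50 mV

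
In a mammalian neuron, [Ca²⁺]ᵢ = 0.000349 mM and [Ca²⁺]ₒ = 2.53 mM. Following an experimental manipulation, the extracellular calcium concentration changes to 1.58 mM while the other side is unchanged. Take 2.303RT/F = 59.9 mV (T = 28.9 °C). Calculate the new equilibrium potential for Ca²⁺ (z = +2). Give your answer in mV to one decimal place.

After the shift: [Ca²⁺]_out = 1.58, [Ca²⁺]_in = 0.000349 mM.
E_new = (59.9/2)·log₁₀(1.58/0.000349) = 29.95 · (3.6558) = 109.49 mV

109.5 mV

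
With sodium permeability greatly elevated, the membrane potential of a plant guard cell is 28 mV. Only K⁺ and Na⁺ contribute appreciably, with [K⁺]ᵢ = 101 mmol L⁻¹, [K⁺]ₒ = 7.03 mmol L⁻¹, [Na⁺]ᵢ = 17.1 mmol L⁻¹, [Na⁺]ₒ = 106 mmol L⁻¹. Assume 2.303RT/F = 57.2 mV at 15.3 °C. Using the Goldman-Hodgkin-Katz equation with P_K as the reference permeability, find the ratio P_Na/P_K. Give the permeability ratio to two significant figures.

5.7

Let α = P_Na/P_K. GHK: Vm = 57.2·log₁₀[(Kₒ + α·Naₒ)/(Kᵢ + α·Naᵢ)].
10^(Vm/57.2) = 10^(28.0/57.2) = 3.0868
So 3.0868·(Kᵢ + α·Naᵢ) = Kₒ + α·Naₒ → α = (3.0868·101.0 − 7.03) / (106.0 − 3.0868·17.1)
α = (311.8 − 7.03) / (106.0 − 52.78) = 304.7/53.22 = 5.726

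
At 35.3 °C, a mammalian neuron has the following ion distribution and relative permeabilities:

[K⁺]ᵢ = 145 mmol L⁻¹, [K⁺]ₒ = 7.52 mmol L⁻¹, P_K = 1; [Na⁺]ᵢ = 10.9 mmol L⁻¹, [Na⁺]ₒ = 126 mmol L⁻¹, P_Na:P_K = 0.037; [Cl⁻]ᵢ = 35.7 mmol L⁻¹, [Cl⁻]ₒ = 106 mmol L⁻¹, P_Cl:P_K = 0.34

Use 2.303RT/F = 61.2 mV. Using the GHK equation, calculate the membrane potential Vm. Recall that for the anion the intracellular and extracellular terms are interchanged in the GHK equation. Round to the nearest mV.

Vm = 61.2 · log₁₀[(Σ P·[cation]ₒ + Σ P·[anion]ᵢ) / (Σ P·[cation]ᵢ + Σ P·[anion]ₒ)]
Numerator = 1×7.52 + 0.037×126 + 0.34×35.7 = 24.32
Denominator = 1×145 + 0.037×10.9 + 0.34×106 = 181.4
Vm = 61.2 · log₁₀(0.13404) = 61.2 × (-0.8728) = -53.41 mV

-53 mV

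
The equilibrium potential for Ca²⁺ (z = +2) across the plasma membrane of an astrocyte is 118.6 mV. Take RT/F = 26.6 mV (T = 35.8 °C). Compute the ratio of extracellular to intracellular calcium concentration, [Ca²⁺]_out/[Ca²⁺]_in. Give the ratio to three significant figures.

ln([out]/[in]) = E·z/(26.6) = 118.6 × 2 / 26.6 = 8.9173
[out]/[in] = e^(8.9173) = 7460

7460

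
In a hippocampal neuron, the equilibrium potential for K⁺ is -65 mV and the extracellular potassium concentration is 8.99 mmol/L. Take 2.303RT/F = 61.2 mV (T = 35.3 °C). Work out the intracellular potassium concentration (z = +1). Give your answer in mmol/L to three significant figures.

Nernst: E = (61.2/1) · log₁₀([out]/[in]), so log₁₀([out]/[in]) = -65.0 × 1 / 61.2 = -1.0621.
[out]/[in] = 10^(-1.0621) = 0.08668.
[in] = 8.99 / 0.08668 = 103.7 mmol/L.

104 mmol/L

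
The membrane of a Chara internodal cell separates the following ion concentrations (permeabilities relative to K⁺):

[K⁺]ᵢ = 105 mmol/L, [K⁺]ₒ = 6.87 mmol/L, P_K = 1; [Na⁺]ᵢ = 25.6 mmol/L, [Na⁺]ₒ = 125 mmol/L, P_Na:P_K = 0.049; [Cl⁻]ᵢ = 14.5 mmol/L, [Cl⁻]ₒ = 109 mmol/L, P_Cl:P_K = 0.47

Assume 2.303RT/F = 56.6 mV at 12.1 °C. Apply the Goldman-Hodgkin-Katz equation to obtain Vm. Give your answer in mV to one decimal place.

Vm = 56.6 · log₁₀[(Σ P·[cation]ₒ + Σ P·[anion]ᵢ) / (Σ P·[cation]ᵢ + Σ P·[anion]ₒ)]
Numerator = 1×6.87 + 0.049×125 + 0.47×14.5 = 19.81
Denominator = 1×105 + 0.049×25.6 + 0.47×109 = 157.5
Vm = 56.6 · log₁₀(0.12579) = 56.6 × (-0.9004) = -50.96 mV

-51.0 mV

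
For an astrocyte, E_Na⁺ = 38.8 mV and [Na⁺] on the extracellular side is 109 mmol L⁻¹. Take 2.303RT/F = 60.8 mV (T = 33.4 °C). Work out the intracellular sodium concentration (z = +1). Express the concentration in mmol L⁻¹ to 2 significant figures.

Nernst: E = (60.8/1) · log₁₀([out]/[in]), so log₁₀([out]/[in]) = 38.8 × 1 / 60.8 = 0.6382.
[out]/[in] = 10^(0.6382) = 4.347.
[in] = 109 / 4.347 = 25.08 mmol L⁻¹.

25 mmol L⁻¹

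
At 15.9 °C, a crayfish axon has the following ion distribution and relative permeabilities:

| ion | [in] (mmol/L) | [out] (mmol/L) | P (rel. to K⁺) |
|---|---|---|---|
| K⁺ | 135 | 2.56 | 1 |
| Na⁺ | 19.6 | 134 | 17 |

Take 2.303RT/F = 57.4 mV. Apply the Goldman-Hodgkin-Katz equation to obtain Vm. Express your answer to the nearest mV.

39 mV

Vm = 57.4 · log₁₀[(Σ P·[cation]ₒ + Σ P·[anion]ᵢ) / (Σ P·[cation]ᵢ + Σ P·[anion]ₒ)]
Numerator = 1×2.56 + 17×134 = 2281
Denominator = 1×135 + 17×19.6 = 468.2
Vm = 57.4 · log₁₀(4.8709) = 57.4 × (0.6876) = 39.47 mV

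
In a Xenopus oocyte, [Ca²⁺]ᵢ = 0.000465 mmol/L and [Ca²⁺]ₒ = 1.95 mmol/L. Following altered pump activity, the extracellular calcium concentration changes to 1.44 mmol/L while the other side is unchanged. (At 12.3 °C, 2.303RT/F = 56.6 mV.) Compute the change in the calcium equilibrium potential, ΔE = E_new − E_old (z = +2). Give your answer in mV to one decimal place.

-3.7 mV

E_old = (56.6/2)·log₁₀(1.95/0.000465) = 102.52 mV
E_new = (56.6/2)·log₁₀(1.44/0.000465) = 98.79 mV
ΔE = 98.79 − (102.52) = -3.73 mV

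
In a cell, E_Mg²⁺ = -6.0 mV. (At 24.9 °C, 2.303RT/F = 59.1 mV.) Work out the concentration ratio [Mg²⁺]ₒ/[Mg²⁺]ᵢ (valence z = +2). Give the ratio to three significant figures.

log₁₀([out]/[in]) = E·z/(59.1) = -6.0 × 2 / 59.1 = -0.2030
[out]/[in] = 10^(-0.2030) = 0.6265

0.627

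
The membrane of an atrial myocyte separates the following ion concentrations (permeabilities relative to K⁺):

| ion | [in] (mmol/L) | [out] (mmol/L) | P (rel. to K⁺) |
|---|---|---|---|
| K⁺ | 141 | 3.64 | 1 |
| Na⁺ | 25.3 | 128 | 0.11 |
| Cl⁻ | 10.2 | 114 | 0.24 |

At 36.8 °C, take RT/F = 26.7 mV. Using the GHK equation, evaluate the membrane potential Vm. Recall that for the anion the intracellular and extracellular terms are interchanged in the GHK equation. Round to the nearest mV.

-57 mV

Vm = 26.7 · ln[(Σ P·[cation]ₒ + Σ P·[anion]ᵢ) / (Σ P·[cation]ᵢ + Σ P·[anion]ₒ)]
Numerator = 1×3.64 + 0.11×128 + 0.24×10.2 = 20.17
Denominator = 1×141 + 0.11×25.3 + 0.24×114 = 171.1
Vm = 26.7 · ln(0.11784) = 26.7 × (-2.1384) = -57.10 mV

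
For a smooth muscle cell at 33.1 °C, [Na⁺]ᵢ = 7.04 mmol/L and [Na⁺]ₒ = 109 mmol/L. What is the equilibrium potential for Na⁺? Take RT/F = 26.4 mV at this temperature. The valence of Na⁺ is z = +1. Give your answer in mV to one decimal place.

72.3 mV

E = (26.4/z) · ln([Na⁺]_out/[Na⁺]_in) with z = +1.
= (26.4/1) · ln(109/7.04) = 26.40 · ln(15.48)
= 26.40 · (2.7397) = 72.33 mV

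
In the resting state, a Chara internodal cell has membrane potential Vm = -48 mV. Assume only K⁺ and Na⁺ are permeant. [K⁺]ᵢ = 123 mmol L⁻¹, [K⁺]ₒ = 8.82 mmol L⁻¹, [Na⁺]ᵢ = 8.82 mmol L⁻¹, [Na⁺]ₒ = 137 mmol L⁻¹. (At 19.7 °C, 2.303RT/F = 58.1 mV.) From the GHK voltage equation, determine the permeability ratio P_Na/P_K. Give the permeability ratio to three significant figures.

0.0703

Let α = P_Na/P_K. GHK: Vm = 58.1·log₁₀[(Kₒ + α·Naₒ)/(Kᵢ + α·Naᵢ)].
10^(Vm/58.1) = 10^(-48.0/58.1) = 0.14922
So 0.14922·(Kᵢ + α·Naᵢ) = Kₒ + α·Naₒ → α = (0.14922·123.0 − 8.82) / (137.0 − 0.14922·8.82)
α = (18.35 − 8.82) / (137.0 − 1.316) = 9.535/135.7 = 0.07027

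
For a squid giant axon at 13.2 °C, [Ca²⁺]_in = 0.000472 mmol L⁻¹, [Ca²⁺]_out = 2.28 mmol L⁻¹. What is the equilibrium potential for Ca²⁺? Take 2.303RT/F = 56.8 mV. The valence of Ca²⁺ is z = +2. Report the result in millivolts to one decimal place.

104.6 mV

E = (56.8/z) · log₁₀([Ca²⁺]_out/[Ca²⁺]_in) with z = +2.
= (56.8/2) · log₁₀(2.28/0.000472) = 28.40 · log₁₀(4831)
= 28.40 · (3.6840) = 104.63 mV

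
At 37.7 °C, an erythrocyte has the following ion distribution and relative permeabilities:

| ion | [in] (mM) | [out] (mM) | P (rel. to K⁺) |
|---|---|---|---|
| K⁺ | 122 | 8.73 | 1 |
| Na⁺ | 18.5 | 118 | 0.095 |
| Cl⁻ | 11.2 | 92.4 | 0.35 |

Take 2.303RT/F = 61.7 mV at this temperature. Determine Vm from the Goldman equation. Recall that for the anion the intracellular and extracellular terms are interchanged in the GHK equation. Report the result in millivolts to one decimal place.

-50.3 mV

Vm = 61.7 · log₁₀[(Σ P·[cation]ₒ + Σ P·[anion]ᵢ) / (Σ P·[cation]ᵢ + Σ P·[anion]ₒ)]
Numerator = 1×8.73 + 0.095×118 + 0.35×11.2 = 23.86
Denominator = 1×122 + 0.095×18.5 + 0.35×92.4 = 156.1
Vm = 61.7 · log₁₀(0.15285) = 61.7 × (-0.8157) = -50.33 mV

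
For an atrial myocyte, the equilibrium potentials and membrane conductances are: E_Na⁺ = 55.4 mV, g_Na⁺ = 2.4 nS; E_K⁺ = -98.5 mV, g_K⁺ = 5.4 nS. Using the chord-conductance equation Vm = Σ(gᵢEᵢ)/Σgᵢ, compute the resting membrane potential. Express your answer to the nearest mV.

-51 mV

Σ gᵢEᵢ = 2.4·(55.4) + 5.4·(-98.5) = -398.94
Σ gᵢ = 2.4 + 5.4 = 7.8
Vm = -398.94 / 7.8 = -51.15 mV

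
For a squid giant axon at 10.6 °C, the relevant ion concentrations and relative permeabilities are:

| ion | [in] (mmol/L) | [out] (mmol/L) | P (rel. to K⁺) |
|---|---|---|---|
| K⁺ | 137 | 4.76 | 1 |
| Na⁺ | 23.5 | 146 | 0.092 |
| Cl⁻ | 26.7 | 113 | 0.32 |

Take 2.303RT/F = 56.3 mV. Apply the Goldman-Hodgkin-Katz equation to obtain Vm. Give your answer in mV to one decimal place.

-46.0 mV

Vm = 56.3 · log₁₀[(Σ P·[cation]ₒ + Σ P·[anion]ᵢ) / (Σ P·[cation]ᵢ + Σ P·[anion]ₒ)]
Numerator = 1×4.76 + 0.092×146 + 0.32×26.7 = 26.74
Denominator = 1×137 + 0.092×23.5 + 0.32×113 = 175.3
Vm = 56.3 · log₁₀(0.1525) = 56.3 × (-0.8167) = -45.98 mV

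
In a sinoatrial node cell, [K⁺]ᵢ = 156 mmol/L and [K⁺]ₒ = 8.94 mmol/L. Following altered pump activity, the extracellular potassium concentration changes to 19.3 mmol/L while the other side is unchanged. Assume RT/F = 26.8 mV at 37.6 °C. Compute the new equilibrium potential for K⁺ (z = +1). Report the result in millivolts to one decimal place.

-56.0 mV

After the shift: [K⁺]_out = 19.3, [K⁺]_in = 156 mmol/L.
E_new = (26.8/1)·ln(19.3/156) = 26.80 · (-2.0898) = -56.01 mV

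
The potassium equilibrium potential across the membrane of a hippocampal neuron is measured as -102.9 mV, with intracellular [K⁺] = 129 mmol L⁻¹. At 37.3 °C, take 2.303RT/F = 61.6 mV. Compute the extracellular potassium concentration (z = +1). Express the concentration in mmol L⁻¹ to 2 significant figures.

Nernst: E = (61.6/1) · log₁₀([out]/[in]), so log₁₀([out]/[in]) = -102.9 × 1 / 61.6 = -1.6705.
[out]/[in] = 10^(-1.6705) = 0.02136.
[out] = 0.02136 × 129 = 2.755 mmol L⁻¹.

2.8 mmol L⁻¹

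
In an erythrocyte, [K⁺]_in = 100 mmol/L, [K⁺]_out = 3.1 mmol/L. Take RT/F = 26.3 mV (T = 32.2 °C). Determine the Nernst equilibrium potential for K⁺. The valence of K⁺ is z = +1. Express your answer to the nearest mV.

E = (26.3/z) · ln([K⁺]_out/[K⁺]_in) with z = +1.
= (26.3/1) · ln(3.1/100) = 26.30 · ln(0.031)
= 26.30 · (-3.4738) = -91.36 mV

-91 mV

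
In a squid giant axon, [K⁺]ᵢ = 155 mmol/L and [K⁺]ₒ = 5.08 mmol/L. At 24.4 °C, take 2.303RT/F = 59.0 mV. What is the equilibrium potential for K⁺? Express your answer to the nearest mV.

E = (59.0/z) · log₁₀([K⁺]_out/[K⁺]_in) with z = +1.
= (59.0/1) · log₁₀(5.08/155) = 59.00 · log₁₀(0.03277)
= 59.00 · (-1.4845) = -87.58 mV

-88 mV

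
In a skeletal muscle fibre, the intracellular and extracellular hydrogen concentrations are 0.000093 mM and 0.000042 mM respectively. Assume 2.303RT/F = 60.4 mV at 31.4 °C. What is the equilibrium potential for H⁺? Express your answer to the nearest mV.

E = (60.4/z) · log₁₀([H⁺]_out/[H⁺]_in) with z = +1.
= (60.4/1) · log₁₀(0.000042/0.000093) = 60.40 · log₁₀(0.4516)
= 60.40 · (-0.3452) = -20.85 mV

-21 mV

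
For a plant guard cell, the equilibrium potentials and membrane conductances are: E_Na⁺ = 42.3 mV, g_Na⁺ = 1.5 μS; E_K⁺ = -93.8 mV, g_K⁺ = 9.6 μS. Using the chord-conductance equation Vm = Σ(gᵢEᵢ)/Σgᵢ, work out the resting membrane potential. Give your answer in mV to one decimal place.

Σ gᵢEᵢ = 1.5·(42.3) + 9.6·(-93.8) = -837.03
Σ gᵢ = 1.5 + 9.6 = 11.1
Vm = -837.03 / 11.1 = -75.41 mV

-75.4 mV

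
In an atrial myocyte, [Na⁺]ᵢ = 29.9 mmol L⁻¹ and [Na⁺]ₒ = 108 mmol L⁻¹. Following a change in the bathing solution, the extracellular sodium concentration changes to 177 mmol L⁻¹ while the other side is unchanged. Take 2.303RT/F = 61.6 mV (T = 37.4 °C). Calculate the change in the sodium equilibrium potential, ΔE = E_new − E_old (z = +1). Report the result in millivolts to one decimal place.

13.2 mV

E_old = (61.6/1)·log₁₀(108/29.9) = 34.36 mV
E_new = (61.6/1)·log₁₀(177/29.9) = 47.57 mV
ΔE = 47.57 − (34.36) = 13.22 mV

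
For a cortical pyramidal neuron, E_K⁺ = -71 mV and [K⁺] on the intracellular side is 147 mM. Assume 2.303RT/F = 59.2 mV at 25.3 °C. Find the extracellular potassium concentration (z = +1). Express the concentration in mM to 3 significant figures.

Nernst: E = (59.2/1) · log₁₀([out]/[in]), so log₁₀([out]/[in]) = -71.0 × 1 / 59.2 = -1.1993.
[out]/[in] = 10^(-1.1993) = 0.06319.
[out] = 0.06319 × 147 = 9.29 mM.

9.29 mM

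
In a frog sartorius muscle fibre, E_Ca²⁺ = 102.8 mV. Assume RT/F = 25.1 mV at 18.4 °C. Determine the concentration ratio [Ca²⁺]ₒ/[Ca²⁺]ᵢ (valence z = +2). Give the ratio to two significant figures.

ln([out]/[in]) = E·z/(25.1) = 102.8 × 2 / 25.1 = 8.1912
[out]/[in] = e^(8.1912) = 3609

3600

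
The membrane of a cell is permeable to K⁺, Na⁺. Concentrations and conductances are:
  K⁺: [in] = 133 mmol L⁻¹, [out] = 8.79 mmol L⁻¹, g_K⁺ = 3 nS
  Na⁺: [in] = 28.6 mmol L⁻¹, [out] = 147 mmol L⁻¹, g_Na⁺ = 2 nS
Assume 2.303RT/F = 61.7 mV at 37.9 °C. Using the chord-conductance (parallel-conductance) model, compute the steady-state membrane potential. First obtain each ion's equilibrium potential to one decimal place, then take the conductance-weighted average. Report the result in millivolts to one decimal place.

E_K⁺ = (61.7/1)·log₁₀(8.79/133) = -72.8 mV
E_Na⁺ = (61.7/1)·log₁₀(147/28.6) = 43.9 mV
Vm = (Σ gᵢEᵢ)/(Σ gᵢ) = (3·-72.8 + 2·43.9) / (3 + 2)
= -130.60 / 5 = -26.12 mV

-26.1 mV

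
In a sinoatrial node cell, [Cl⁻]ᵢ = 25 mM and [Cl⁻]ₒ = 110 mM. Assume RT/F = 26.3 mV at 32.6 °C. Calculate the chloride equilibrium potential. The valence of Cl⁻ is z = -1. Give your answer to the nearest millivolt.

E = (26.3/z) · ln([Cl⁻]_out/[Cl⁻]_in) with z = -1.
For an anion, dividing by z = -1 reverses the sign.
= (26.3/-1) · ln(110/25) = -26.30 · ln(4.4)
= -26.30 · (1.4816) = -38.97 mV

-39 mV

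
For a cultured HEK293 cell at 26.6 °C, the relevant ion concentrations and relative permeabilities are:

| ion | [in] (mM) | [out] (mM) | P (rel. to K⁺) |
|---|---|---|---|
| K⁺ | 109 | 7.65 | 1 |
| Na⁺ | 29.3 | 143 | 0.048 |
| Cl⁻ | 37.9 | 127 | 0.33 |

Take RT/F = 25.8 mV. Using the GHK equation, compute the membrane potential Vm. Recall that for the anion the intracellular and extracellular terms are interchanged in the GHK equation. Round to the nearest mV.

Vm = 25.8 · ln[(Σ P·[cation]ₒ + Σ P·[anion]ᵢ) / (Σ P·[cation]ᵢ + Σ P·[anion]ₒ)]
Numerator = 1×7.65 + 0.048×143 + 0.33×37.9 = 27.02
Denominator = 1×109 + 0.048×29.3 + 0.33×127 = 152.3
Vm = 25.8 · ln(0.1774) = 25.8 × (-1.7293) = -44.62 mV

-45 mV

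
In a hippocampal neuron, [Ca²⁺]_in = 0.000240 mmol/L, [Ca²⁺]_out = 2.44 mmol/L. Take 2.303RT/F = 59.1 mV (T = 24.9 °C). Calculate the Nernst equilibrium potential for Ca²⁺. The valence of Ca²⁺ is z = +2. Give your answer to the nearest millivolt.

E = (59.1/z) · log₁₀([Ca²⁺]_out/[Ca²⁺]_in) with z = +2.
= (59.1/2) · log₁₀(2.44/0.000240) = 29.55 · log₁₀(1.017e+04)
= 29.55 · (4.0072) = 118.41 mV

118 mV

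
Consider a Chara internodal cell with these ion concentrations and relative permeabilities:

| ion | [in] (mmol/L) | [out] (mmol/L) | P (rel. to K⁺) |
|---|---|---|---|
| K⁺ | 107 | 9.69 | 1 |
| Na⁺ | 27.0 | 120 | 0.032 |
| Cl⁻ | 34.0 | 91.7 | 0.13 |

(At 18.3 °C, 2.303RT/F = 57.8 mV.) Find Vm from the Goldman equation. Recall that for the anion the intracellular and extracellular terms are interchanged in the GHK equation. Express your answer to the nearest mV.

-48 mV

Vm = 57.8 · log₁₀[(Σ P·[cation]ₒ + Σ P·[anion]ᵢ) / (Σ P·[cation]ᵢ + Σ P·[anion]ₒ)]
Numerator = 1×9.69 + 0.032×120 + 0.13×34.0 = 17.95
Denominator = 1×107 + 0.032×27.0 + 0.13×91.7 = 119.8
Vm = 57.8 · log₁₀(0.14985) = 57.8 × (-0.8243) = -47.65 mV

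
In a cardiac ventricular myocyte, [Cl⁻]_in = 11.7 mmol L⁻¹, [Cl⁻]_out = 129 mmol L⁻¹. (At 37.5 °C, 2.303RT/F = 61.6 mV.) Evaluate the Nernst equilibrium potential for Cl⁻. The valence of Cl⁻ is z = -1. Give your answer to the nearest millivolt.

E = (61.6/z) · log₁₀([Cl⁻]_out/[Cl⁻]_in) with z = -1.
For an anion, dividing by z = -1 reverses the sign.
= (61.6/-1) · log₁₀(129/11.7) = -61.60 · log₁₀(11.03)
= -61.60 · (1.0424) = -64.21 mV

-64 mV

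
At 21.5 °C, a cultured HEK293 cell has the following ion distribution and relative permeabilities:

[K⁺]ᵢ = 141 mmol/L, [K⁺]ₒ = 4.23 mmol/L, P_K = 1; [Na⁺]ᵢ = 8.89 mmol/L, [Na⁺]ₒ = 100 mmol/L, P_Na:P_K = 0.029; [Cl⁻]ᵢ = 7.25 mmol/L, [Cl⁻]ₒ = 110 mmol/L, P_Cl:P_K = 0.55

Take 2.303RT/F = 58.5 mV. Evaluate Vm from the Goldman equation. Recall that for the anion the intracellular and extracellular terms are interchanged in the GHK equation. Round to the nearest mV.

Vm = 58.5 · log₁₀[(Σ P·[cation]ₒ + Σ P·[anion]ᵢ) / (Σ P·[cation]ᵢ + Σ P·[anion]ₒ)]
Numerator = 1×4.23 + 0.029×100 + 0.55×7.25 = 11.12
Denominator = 1×141 + 0.029×8.89 + 0.55×110 = 201.8
Vm = 58.5 · log₁₀(0.055103) = 58.5 × (-1.2588) = -73.64 mV

-74 mV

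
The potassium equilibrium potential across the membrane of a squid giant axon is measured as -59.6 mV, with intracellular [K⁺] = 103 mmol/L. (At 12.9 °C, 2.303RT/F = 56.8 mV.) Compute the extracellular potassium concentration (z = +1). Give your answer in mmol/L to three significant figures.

9.19 mmol/L

Nernst: E = (56.8/1) · log₁₀([out]/[in]), so log₁₀([out]/[in]) = -59.6 × 1 / 56.8 = -1.0493.
[out]/[in] = 10^(-1.0493) = 0.08927.
[out] = 0.08927 × 103 = 9.195 mmol/L.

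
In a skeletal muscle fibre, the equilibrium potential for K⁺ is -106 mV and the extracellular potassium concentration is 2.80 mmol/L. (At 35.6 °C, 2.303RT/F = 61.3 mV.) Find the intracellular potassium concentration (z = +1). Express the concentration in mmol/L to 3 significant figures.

150 mmol/L

Nernst: E = (61.3/1) · log₁₀([out]/[in]), so log₁₀([out]/[in]) = -106.0 × 1 / 61.3 = -1.7292.
[out]/[in] = 10^(-1.7292) = 0.01866.
[in] = 2.80 / 0.01866 = 150.1 mmol/L.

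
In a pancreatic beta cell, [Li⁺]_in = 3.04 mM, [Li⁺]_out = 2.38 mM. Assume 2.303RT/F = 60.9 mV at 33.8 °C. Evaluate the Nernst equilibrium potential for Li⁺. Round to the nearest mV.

E = (60.9/z) · log₁₀([Li⁺]_out/[Li⁺]_in) with z = +1.
= (60.9/1) · log₁₀(2.38/3.04) = 60.90 · log₁₀(0.7829)
= 60.90 · (-0.1063) = -6.47 mV

-6 mV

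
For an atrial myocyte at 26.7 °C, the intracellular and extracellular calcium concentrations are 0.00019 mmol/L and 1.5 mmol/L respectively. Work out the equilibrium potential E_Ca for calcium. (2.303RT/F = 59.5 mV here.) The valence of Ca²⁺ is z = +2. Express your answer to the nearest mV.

E = (59.5/z) · log₁₀([Ca²⁺]_out/[Ca²⁺]_in) with z = +2.
= (59.5/2) · log₁₀(1.5/0.00019) = 29.75 · log₁₀(7895)
= 29.75 · (3.8973) = 115.95 mV

116 mV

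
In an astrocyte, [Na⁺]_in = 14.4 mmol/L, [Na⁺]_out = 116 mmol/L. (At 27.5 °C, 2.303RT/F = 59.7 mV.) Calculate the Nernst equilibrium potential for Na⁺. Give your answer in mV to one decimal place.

54.1 mV

E = (59.7/z) · log₁₀([Na⁺]_out/[Na⁺]_in) with z = +1.
= (59.7/1) · log₁₀(116/14.4) = 59.70 · log₁₀(8.056)
= 59.70 · (0.9061) = 54.09 mV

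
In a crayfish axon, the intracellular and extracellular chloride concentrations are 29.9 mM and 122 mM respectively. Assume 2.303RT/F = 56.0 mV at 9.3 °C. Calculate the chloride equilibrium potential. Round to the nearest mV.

-34 mV

E = (56.0/z) · log₁₀([Cl⁻]_out/[Cl⁻]_in) with z = -1.
For an anion, dividing by z = -1 reverses the sign.
= (56.0/-1) · log₁₀(122/29.9) = -56.00 · log₁₀(4.08)
= -56.00 · (0.6107) = -34.20 mV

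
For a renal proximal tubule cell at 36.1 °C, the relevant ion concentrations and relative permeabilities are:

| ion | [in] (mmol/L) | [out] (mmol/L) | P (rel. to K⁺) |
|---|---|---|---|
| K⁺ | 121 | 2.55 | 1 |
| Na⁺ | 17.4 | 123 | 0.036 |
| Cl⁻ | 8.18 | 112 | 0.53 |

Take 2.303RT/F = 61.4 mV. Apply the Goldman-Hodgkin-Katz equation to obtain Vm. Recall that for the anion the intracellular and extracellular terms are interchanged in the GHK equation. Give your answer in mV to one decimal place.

-73.9 mV

Vm = 61.4 · log₁₀[(Σ P·[cation]ₒ + Σ P·[anion]ᵢ) / (Σ P·[cation]ᵢ + Σ P·[anion]ₒ)]
Numerator = 1×2.55 + 0.036×123 + 0.53×8.18 = 11.31
Denominator = 1×121 + 0.036×17.4 + 0.53×112 = 181
Vm = 61.4 · log₁₀(0.06251) = 61.4 × (-1.2041) = -73.93 mV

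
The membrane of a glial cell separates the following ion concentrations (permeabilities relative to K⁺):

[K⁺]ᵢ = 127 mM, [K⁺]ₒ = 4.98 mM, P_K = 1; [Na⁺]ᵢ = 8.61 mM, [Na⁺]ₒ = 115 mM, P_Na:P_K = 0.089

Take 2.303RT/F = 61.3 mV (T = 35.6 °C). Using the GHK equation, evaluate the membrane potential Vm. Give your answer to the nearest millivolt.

-57 mV

Vm = 61.3 · log₁₀[(Σ P·[cation]ₒ + Σ P·[anion]ᵢ) / (Σ P·[cation]ᵢ + Σ P·[anion]ₒ)]
Numerator = 1×4.98 + 0.089×115 = 15.21
Denominator = 1×127 + 0.089×8.61 = 127.8
Vm = 61.3 · log₁₀(0.11908) = 61.3 × (-0.9241) = -56.65 mV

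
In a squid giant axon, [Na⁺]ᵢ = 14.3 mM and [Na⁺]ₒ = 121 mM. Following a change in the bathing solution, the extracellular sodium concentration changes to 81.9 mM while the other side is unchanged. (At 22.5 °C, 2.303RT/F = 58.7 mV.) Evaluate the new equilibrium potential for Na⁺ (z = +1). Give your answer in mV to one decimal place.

44.5 mV

After the shift: [Na⁺]_out = 81.9, [Na⁺]_in = 14.3 mM.
E_new = (58.7/1)·log₁₀(81.9/14.3) = 58.70 · (0.7579) = 44.49 mV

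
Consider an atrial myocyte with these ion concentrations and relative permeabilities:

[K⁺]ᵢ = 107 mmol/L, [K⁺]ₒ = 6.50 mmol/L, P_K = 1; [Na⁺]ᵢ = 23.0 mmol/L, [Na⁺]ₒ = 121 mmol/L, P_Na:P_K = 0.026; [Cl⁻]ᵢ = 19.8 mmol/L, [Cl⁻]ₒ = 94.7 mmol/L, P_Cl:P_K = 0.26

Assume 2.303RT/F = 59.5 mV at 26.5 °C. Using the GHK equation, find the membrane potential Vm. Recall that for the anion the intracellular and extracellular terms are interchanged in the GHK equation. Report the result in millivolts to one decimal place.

Vm = 59.5 · log₁₀[(Σ P·[cation]ₒ + Σ P·[anion]ᵢ) / (Σ P·[cation]ᵢ + Σ P·[anion]ₒ)]
Numerator = 1×6.50 + 0.026×121 + 0.26×19.8 = 14.79
Denominator = 1×107 + 0.026×23.0 + 0.26×94.7 = 132.2
Vm = 59.5 · log₁₀(0.11189) = 59.5 × (-0.9512) = -56.60 mV

-56.6 mV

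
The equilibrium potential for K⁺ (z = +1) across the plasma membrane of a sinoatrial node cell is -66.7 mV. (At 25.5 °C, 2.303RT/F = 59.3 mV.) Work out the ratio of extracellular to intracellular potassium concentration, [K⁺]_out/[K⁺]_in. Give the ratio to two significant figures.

log₁₀([out]/[in]) = E·z/(59.3) = -66.7 × 1 / 59.3 = -1.1248
[out]/[in] = 10^(-1.1248) = 0.07503

0.075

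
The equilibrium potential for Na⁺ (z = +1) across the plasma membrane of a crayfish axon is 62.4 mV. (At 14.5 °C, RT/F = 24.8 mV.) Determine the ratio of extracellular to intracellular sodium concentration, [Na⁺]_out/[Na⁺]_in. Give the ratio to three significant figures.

12.4

ln([out]/[in]) = E·z/(24.8) = 62.4 × 1 / 24.8 = 2.5161
[out]/[in] = e^(2.5161) = 12.38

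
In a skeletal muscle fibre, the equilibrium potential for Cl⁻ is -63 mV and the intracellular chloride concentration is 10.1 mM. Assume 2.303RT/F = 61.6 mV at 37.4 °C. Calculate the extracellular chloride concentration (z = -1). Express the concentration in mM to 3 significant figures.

106 mM

Nernst: E = (61.6/-1) · log₁₀([out]/[in]), so log₁₀([out]/[in]) = -63.0 × -1 / 61.6 = 1.0227.
[out]/[in] = 10^(1.0227) = 10.54.
[out] = 10.54 × 10.1 = 106.4 mM.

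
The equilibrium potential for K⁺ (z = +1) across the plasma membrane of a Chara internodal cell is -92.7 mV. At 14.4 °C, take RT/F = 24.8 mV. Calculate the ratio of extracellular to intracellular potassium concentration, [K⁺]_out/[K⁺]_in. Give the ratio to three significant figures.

ln([out]/[in]) = E·z/(24.8) = -92.7 × 1 / 24.8 = -3.7379
[out]/[in] = e^(-3.7379) = 0.0238

0.0238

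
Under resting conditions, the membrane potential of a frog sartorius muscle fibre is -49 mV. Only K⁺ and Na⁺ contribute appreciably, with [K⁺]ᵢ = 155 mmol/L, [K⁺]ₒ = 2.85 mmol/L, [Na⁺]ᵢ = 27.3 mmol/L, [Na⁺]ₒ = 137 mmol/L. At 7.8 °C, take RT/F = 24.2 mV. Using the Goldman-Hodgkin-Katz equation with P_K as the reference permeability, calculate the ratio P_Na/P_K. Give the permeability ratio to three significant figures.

0.132

Let α = P_Na/P_K. GHK: Vm = 24.2·ln[(Kₒ + α·Naₒ)/(Kᵢ + α·Naᵢ)].
e^(Vm/24.2) = e^(-49.0/24.2) = 0.13202
So 0.13202·(Kᵢ + α·Naᵢ) = Kₒ + α·Naₒ → α = (0.13202·155.0 − 2.85) / (137.0 − 0.13202·27.3)
α = (20.46 − 2.85) / (137.0 − 3.604) = 17.61/133.4 = 0.132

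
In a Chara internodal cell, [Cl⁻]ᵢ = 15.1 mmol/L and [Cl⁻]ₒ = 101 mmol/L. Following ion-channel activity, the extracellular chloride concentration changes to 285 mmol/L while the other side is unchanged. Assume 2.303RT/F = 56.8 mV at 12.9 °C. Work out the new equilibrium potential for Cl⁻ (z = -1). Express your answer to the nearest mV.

-72 mV

After the shift: [Cl⁻]_out = 285, [Cl⁻]_in = 15.1 mmol/L.
E_new = (56.8/-1)·log₁₀(285/15.1) = -56.80 · (1.2759) = -72.47 mV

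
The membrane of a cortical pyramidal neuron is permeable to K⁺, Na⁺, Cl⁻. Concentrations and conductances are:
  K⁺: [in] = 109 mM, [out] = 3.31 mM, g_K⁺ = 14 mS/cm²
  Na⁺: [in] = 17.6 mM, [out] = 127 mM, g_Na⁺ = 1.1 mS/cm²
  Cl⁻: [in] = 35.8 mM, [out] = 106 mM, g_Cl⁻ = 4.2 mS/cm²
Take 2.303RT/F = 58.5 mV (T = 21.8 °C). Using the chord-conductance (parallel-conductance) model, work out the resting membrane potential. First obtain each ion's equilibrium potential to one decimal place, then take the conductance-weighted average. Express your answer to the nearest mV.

E_K⁺ = (58.5/1)·log₁₀(3.31/109) = -88.8 mV
E_Na⁺ = (58.5/1)·log₁₀(127/17.6) = 50.2 mV
E_Cl⁻ = (58.5/-1)·log₁₀(106/35.8) = -27.6 mV
Vm = (Σ gᵢEᵢ)/(Σ gᵢ) = (14·-88.8 + 1.1·50.2 + 4.2·-27.6) / (14 + 1.1 + 4.2)
= -1303.90 / 19.3 = -67.56 mV

-68 mV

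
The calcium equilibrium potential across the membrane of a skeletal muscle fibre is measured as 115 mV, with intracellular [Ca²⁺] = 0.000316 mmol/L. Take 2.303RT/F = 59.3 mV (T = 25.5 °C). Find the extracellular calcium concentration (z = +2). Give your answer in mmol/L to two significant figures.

2.4 mmol/L

Nernst: E = (59.3/2) · log₁₀([out]/[in]), so log₁₀([out]/[in]) = 115.0 × 2 / 59.3 = 3.8786.
[out]/[in] = 10^(3.8786) = 7561.
[out] = 7561 × 0.000316 = 2.389 mmol/L.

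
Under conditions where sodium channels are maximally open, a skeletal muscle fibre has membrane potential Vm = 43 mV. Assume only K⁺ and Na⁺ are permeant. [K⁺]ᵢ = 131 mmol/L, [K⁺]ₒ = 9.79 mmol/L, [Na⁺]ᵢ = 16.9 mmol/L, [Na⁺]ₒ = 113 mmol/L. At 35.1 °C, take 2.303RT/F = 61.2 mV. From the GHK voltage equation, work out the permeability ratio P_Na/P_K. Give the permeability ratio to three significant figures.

23.4

Let α = P_Na/P_K. GHK: Vm = 61.2·log₁₀[(Kₒ + α·Naₒ)/(Kᵢ + α·Naᵢ)].
10^(Vm/61.2) = 10^(43.0/61.2) = 5.0421
So 5.0421·(Kᵢ + α·Naᵢ) = Kₒ + α·Naₒ → α = (5.0421·131.0 − 9.79) / (113.0 − 5.0421·16.9)
α = (660.5 − 9.79) / (113.0 − 85.21) = 650.7/27.79 = 23.42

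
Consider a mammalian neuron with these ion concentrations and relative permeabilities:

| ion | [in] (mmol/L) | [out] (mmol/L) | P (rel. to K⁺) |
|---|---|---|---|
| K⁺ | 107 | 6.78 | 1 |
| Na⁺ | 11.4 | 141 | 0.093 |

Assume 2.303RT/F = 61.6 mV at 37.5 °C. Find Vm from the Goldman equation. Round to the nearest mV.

-45 mV

Vm = 61.6 · log₁₀[(Σ P·[cation]ₒ + Σ P·[anion]ᵢ) / (Σ P·[cation]ᵢ + Σ P·[anion]ₒ)]
Numerator = 1×6.78 + 0.093×141 = 19.89
Denominator = 1×107 + 0.093×11.4 = 108.1
Vm = 61.6 · log₁₀(0.18409) = 61.6 × (-0.7350) = -45.27 mV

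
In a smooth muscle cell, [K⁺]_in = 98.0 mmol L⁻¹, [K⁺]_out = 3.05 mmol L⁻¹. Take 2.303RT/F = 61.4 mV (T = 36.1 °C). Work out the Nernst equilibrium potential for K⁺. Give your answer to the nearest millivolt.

E = (61.4/z) · log₁₀([K⁺]_out/[K⁺]_in) with z = +1.
= (61.4/1) · log₁₀(3.05/98.0) = 61.40 · log₁₀(0.03112)
= 61.40 · (-1.5069) = -92.53 mV

-93 mV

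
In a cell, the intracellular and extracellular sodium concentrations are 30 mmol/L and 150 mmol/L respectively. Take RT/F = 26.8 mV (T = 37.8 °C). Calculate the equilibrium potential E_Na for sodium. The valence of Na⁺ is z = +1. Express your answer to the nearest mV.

E = (26.8/z) · ln([Na⁺]_out/[Na⁺]_in) with z = +1.
= (26.8/1) · ln(150/30) = 26.80 · ln(5)
= 26.80 · (1.6094) = 43.13 mV

43 mV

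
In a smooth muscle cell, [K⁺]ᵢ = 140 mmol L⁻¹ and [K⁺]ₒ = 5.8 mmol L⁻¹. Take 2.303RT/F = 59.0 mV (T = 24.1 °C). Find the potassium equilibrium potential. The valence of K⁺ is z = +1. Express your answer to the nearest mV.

E = (59.0/z) · log₁₀([K⁺]_out/[K⁺]_in) with z = +1.
= (59.0/1) · log₁₀(5.8/140) = 59.00 · log₁₀(0.04143)
= 59.00 · (-1.3827) = -81.58 mV

-82 mV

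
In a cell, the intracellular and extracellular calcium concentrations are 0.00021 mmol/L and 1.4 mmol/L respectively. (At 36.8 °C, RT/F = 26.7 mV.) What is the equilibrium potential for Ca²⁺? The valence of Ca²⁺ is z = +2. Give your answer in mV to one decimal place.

E = (26.7/z) · ln([Ca²⁺]_out/[Ca²⁺]_in) with z = +2.
= (26.7/2) · ln(1.4/0.00021) = 13.35 · ln(6667)
= 13.35 · (8.8049) = 117.55 mV

117.5 mV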